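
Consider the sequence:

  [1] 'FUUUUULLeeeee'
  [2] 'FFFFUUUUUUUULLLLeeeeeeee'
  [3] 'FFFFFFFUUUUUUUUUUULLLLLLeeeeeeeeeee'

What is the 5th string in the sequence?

Term n consists of 3n-2 F's, followed by 3n+2 U's, followed by 2n L's, followed by 3n+2 e's (n = 1, 2, …).
At n = 5 the blocks have lengths 13, 17, 10, 17.

FFFFFFFFFFFFFUUUUUUUUUUUUUUUUULLLLLLLLLLeeeeeeeeeeeeeeeee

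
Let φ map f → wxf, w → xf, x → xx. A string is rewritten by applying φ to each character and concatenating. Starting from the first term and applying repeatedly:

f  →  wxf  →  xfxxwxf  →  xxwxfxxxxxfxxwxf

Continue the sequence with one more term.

Applying the rule to each of the 16 symbols of xxwxfxxxxxfxxwxf gives the pieces xx xx xf xx wxf xx xx xx xx xx wxf xx xx xf xx wxf, which concatenate to the answer.

xxxxxfxxwxfxxxxxxxxxxwxfxxxxxfxxwxf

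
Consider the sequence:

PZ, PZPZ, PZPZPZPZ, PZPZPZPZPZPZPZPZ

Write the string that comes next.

s(k+1) = s(k)·s(k) — each term doubles the last.
One more doubling of PZPZPZPZPZPZPZPZ gives the answer.

PZPZPZPZPZPZPZPZPZPZPZPZPZPZPZPZ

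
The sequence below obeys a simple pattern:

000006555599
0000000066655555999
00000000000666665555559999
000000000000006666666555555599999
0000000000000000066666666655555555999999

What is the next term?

Reading off run lengths: 0 runs 5, 8, 11, 14, 17; 6 runs 1, 3, 5, 7, 9; 5 runs 4, 5, 6, 7, 8; 9 runs 2, 3, 4, 5, 6 — each is linear in n (n = 1, 2, …).
At n = 6 the blocks have lengths 20, 11, 9, 7.

00000000000000000000666666666665555555559999999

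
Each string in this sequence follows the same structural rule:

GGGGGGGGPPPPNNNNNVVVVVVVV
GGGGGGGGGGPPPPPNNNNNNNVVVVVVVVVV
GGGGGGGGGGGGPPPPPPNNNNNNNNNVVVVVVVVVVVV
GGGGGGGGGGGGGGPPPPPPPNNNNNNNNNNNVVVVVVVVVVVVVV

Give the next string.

The n-th term is 2n+2 G's then n+1 P's then 2n-1 N's then 2n+2 V's, where the shown terms are n = 3, 4, 5, 6.
At n = 7 the blocks have lengths 16, 8, 13, 16.

GGGGGGGGGGGGGGGGPPPPPPPPNNNNNNNNNNNNNVVVVVVVVVVVVVVVV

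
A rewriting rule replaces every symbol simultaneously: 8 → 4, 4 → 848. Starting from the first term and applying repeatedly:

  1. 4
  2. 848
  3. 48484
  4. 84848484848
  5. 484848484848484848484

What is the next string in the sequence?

8484848484848484848484848484848484848484848

Applying the rule to each of the 21 symbols of 484848484848484848484 gives the pieces 848 4 848 4 848 4 848 4 848 4 848 4 848 4 848 4 848 4 848 4 848, which concatenate to the answer.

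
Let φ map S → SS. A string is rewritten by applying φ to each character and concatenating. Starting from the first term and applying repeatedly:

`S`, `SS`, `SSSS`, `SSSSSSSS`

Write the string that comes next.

SSSSSSSSSSSSSSSS

Rewriting each symbol of SSSSSSSS: S→SS, S→SS, S→SS, S→SS, S→SS, S→SS, S→SS, S→SS, which concatenates to SS SS SS SS SS SS SS SS.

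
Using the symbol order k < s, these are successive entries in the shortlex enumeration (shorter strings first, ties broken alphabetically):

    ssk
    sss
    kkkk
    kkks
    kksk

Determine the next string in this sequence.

kkss

The successor of kksk increments the rightmost position that isn't already s and resets every position after it to k.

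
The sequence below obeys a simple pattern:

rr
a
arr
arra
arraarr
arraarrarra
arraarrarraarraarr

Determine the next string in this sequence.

This is a Fibonacci-style word recurrence s(k) = s(k−1)·s(k−2): e.g. a·rr = arr.
The next term joins arraarrarraarraarr and arraarrarra.

arraarrarraarraarrarraarrarra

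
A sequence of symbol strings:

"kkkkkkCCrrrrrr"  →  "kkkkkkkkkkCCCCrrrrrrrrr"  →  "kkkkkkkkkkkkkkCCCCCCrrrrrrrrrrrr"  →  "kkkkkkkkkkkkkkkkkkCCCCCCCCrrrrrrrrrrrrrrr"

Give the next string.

The n-th term is 4n+2 k's then 2n C's then 3n+3 r's (n = 1, 2, …).
At n = 5 the blocks have lengths 22, 10, 18.

kkkkkkkkkkkkkkkkkkkkkkCCCCCCCCCCrrrrrrrrrrrrrrrrrr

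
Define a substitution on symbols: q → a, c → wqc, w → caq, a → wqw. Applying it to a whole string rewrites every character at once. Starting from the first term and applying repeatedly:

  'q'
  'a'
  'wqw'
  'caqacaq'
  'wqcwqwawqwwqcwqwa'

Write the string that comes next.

φ(wqcwqwawqwwqcwqwa) expands symbol-by-symbol to caq a wqc caq a caq wqw caq a caq caq a wqc caq a caq wqw; joining the 17 pieces gives the next term.

caqawqccaqacaqwqwcaqacaqcaqawqccaqacaqwqw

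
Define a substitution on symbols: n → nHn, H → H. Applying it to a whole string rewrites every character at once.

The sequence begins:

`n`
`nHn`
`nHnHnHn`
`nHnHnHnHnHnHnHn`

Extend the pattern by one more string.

Applying the rule to each of the 15 symbols of nHnHnHnHnHnHnHn gives the pieces nHn H nHn H nHn H nHn H nHn H nHn H nHn H nHn, which concatenate to the answer.

nHnHnHnHnHnHnHnHnHnHnHnHnHnHnHn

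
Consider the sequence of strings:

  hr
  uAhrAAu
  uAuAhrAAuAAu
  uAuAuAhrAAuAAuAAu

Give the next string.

uAuAuAuAhrAAuAAuAAuAAu

Every step adds uA to the front and AAu to the end of the previous string.
So the next term is uA·uAuAuAhrAAuAAuAAu·AAu.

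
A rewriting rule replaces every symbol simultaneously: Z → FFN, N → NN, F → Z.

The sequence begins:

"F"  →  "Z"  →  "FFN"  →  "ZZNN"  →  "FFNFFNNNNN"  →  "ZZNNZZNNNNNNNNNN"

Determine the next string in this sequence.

Rewriting the 16 symbols of ZZNNZZNNNNNNNNNN one by one yields FFN FFN NN NN FFN FFN NN NN NN NN NN NN NN NN NN NN; concatenated:

FFNFFNNNNNFFNFFNNNNNNNNNNNNNNNNNNNNN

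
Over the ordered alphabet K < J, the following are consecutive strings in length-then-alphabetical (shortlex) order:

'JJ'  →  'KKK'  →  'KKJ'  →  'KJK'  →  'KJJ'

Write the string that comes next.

JKK

Treat KJJ as a base-2 numeral over the given alphabet and add one, carrying through any trailing J's.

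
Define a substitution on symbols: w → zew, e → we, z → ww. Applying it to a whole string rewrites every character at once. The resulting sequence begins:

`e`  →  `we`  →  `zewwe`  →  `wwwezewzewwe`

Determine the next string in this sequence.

Expanding wwwezewzewwe: w→zew, w→zew, w→zew, e→we, z→ww, e→we, w→zew, z→ww, e→we, w→zew, w→zew, e→we. Concatenated: zew zew zew we ww we zew ww we zew zew we.

zewzewzewwewwwezewwwwezewzewwe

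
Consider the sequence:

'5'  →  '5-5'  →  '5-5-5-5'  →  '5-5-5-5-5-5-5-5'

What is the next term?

Every step duplicates the string with '-' between the halves.
Doubling 5-5-5-5-5-5-5-5 with '-' between the halves:

5-5-5-5-5-5-5-5-5-5-5-5-5-5-5-5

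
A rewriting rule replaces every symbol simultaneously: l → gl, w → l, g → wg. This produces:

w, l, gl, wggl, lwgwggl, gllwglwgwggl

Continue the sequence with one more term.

wgglgllwggllwglwgwggl

Expanding gllwglwgwggl: g→wg, l→gl, l→gl, w→l, g→wg, l→gl, w→l, g→wg, w→l, g→wg, g→wg, l→gl. Concatenated: wg gl gl l wg gl l wg l wg wg gl.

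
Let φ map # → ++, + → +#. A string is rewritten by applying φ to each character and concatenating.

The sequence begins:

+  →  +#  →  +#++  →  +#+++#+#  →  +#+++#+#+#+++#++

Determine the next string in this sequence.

Rewriting the 16 symbols of +#+++#+#+#+++#++ one by one yields +# ++ +# +# +# ++ +# ++ +# ++ +# +# +# ++ +# +#; concatenated:

+#+++#+#+#+++#+++#+++#+#+#+++#+#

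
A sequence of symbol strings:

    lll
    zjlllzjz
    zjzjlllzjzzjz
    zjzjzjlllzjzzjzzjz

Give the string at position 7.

zjzjzjzjzjzjlllzjzzjzzjzzjzzjzzjz

Each term wraps the previous one in zj on the left and zjz on the right.
From zjzjzjlllzjzzjzzjz, 3 further steps: zjzjzjlllzjzzjzzjz → zjzjzjzjlllzjzzjzzjzzjz → zjzjzjzjzjlllzjzzjzzjzzjzzjz → (answer).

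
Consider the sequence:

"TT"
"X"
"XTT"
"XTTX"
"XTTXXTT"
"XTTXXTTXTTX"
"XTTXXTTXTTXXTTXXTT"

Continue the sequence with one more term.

This is a Fibonacci-style word recurrence s(k) = s(k−1)·s(k−2): e.g. X·TT = XTT.
So term 8 is XTTXXTTXTTXXTTXXTT·XTTXXTTXTTX.

XTTXXTTXTTXXTTXXTTXTTXXTTXTTX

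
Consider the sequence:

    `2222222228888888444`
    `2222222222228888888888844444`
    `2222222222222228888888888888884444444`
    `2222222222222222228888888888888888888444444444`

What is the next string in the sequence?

Reading off run lengths: 2 runs 9, 12, 15, 18; 8 runs 7, 11, 15, 19; 4 runs 3, 5, 7, 9 — each is linear in n, where the shown terms are n = 2, 3, 4, 5.
At n = 6 the blocks have lengths 21, 23, 11.

2222222222222222222228888888888888888888888844444444444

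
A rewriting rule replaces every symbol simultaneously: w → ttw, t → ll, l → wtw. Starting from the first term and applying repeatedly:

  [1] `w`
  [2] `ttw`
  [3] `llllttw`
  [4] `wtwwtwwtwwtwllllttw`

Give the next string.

Applying the rule to each of the 19 symbols of wtwwtwwtwwtwllllttw gives the pieces ttw ll ttw ttw ll ttw ttw ll ttw ttw ll ttw wtw wtw wtw wtw ll ll ttw, which concatenate to the answer.

ttwllttwttwllttwttwllttwttwllttwwtwwtwwtwwtwllllttw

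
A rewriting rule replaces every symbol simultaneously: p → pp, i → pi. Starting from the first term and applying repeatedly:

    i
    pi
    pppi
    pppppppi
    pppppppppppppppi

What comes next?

pppppppppppppppppppppppppppppppi

Replace each of the 16 characters of pppppppppppppppi in place — pp pp pp pp pp pp pp pp pp pp pp pp pp pp pp pi — and concatenate.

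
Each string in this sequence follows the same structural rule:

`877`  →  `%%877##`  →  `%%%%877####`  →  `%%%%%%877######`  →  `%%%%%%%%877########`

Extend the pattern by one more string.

s(k+1) = %%·s(k)·##, so each term gains %% as a prefix and ## as a suffix.
Applying this once more to %%%%%%%%877########:

%%%%%%%%%%877##########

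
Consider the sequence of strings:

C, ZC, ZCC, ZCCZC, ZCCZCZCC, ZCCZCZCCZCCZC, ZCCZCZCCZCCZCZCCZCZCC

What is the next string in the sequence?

ZCCZCZCCZCCZCZCCZCZCCZCCZCZCCZCCZC

This is a Fibonacci-style word recurrence s(k) = s(k−1)·s(k−2): e.g. ZC·C = ZCC.
The next term joins ZCCZCZCCZCCZCZCCZCZCC and ZCCZCZCCZCCZC.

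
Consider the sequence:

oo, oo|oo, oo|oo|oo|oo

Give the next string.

Every step duplicates the string with '|' between the halves.
One more doubling of oo|oo|oo|oo gives the answer.

oo|oo|oo|oo|oo|oo|oo|oo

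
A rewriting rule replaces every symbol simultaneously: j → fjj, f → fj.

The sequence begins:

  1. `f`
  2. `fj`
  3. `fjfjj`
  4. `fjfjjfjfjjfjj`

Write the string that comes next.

Replace each of the 13 characters of fjfjjfjfjjfjj in place — fj fjj fj fjj fjj fj fjj fj fjj fjj fj fjj fjj — and concatenate.

fjfjjfjfjjfjjfjfjjfjfjjfjjfjfjjfjj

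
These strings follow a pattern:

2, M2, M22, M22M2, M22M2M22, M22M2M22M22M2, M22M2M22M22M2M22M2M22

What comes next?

From term 3 onward, concatenate the last term with the second-to-last: M2·2 = M22, M22·M2 = M22M2, …
So term 8 is M22M2M22M22M2M22M2M22·M22M2M22M22M2.

M22M2M22M22M2M22M2M22M22M2M22M22M2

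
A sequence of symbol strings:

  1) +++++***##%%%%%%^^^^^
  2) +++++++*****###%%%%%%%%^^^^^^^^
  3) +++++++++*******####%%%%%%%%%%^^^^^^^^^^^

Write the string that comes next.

Each string has the form +^{2n+1} *^{2n-1} #^{n} %^{2n+2} ^^{3n-1}, where the shown terms are n = 2, 3, 4.
At n = 5 the blocks have lengths 11, 9, 5, 12, 14.

+++++++++++*********#####%%%%%%%%%%%%^^^^^^^^^^^^^^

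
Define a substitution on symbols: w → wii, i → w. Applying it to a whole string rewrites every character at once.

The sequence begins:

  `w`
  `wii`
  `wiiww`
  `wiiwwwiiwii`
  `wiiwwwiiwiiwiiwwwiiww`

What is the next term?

Rewriting the 21 symbols of wiiwwwiiwiiwiiwwwiiww one by one yields wii w w wii wii wii w w wii w w wii w w wii wii wii w w wii wii; concatenated:

wiiwwwiiwiiwiiwwwiiwwwiiwwwiiwiiwiiwwwiiwii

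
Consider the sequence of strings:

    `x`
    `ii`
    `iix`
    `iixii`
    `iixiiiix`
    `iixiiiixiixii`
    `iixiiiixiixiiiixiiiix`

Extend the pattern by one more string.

iixiiiixiixiiiixiiiixiixiiiixiixii

From term 3 onward, concatenate the last term with the second-to-last: ii·x = iix, iix·ii = iixii, …
Continuing: iixiiiixiixiiiixiiiix · iixiiiixiixii gives term 8.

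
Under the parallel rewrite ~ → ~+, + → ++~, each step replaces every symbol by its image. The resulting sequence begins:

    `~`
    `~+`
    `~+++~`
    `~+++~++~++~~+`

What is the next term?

~+++~++~++~~+++~++~~+++~++~~+~+++~

Applying the rule to each of the 13 symbols of ~+++~++~++~~+ gives the pieces ~+ ++~ ++~ ++~ ~+ ++~ ++~ ~+ ++~ ++~ ~+ ~+ ++~, which concatenate to the answer.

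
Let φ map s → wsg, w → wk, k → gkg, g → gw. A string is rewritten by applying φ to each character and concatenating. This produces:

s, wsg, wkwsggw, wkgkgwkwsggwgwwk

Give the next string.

wkgkggwgkggwwkgkgwkwsggwgwwkgwwkwkgkg

Applying the rule to each of the 16 symbols of wkgkgwkwsggwgwwk gives the pieces wk gkg gw gkg gw wk gkg wk wsg gw gw wk gw wk wk gkg, which concatenate to the answer.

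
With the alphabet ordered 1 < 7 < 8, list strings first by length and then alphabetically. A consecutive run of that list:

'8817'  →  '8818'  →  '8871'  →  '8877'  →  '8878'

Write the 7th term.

8887

Continuing the enumeration 2 steps past 8878: 8878 → 8881 → (answer).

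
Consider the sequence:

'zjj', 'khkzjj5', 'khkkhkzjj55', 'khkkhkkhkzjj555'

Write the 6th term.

khkkhkkhkkhkkhkzjj55555

Every step adds khk to the front and 5 to the end of the previous string.
From khkkhkkhkzjj555, 2 further steps: khkkhkkhkzjj555 → khkkhkkhkkhkzjj5555 → (answer).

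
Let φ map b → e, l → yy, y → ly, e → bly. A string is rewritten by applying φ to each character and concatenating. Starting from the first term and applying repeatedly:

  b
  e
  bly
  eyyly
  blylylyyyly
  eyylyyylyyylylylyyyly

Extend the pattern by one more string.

blylylyyylylylyyylylylyyylyyylyyylylylyyyly

φ(eyylyyylyyylylylyyyly) expands symbol-by-symbol to bly ly ly yy ly ly ly yy ly ly ly yy ly yy ly yy ly ly ly yy ly; joining the 21 pieces gives the next term.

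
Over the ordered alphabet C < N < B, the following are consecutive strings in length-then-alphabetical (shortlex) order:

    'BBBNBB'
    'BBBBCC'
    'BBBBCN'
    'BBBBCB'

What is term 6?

Continuing the enumeration 2 steps past BBBBCB: BBBBCB → BBBBNC → (answer).

BBBBNN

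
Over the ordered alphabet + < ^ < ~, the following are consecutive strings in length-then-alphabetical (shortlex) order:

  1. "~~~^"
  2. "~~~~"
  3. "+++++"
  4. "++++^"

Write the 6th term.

+++^+

Continuing the enumeration 2 steps past ++++^: ++++^ → ++++~ → (answer).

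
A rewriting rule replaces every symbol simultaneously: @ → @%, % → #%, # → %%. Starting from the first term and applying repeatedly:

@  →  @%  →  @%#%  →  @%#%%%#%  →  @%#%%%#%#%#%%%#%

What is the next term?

Rewriting the 16 symbols of @%#%%%#%#%#%%%#% one by one yields @% #% %% #% #% #% %% #% %% #% %% #% #% #% %% #%; concatenated:

@%#%%%#%#%#%%%#%%%#%%%#%#%#%%%#%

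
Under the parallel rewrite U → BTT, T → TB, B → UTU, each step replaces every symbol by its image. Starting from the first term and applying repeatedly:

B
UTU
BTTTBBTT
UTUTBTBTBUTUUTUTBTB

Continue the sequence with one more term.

BTTTBBTTTBUTUTBUTUTBUTUBTTTBBTTBTTTBBTTTBUTUTBUTU

Applying the rule to each of the 19 symbols of UTUTBTBTBUTUUTUTBTB gives the pieces BTT TB BTT TB UTU TB UTU TB UTU BTT TB BTT BTT TB BTT TB UTU TB UTU, which concatenate to the answer.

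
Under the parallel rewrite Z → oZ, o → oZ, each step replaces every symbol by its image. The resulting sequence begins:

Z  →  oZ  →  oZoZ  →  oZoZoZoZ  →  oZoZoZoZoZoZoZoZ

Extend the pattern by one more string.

oZoZoZoZoZoZoZoZoZoZoZoZoZoZoZoZ

Applying the rule to each of the 16 symbols of oZoZoZoZoZoZoZoZ gives the pieces oZ oZ oZ oZ oZ oZ oZ oZ oZ oZ oZ oZ oZ oZ oZ oZ, which concatenate to the answer.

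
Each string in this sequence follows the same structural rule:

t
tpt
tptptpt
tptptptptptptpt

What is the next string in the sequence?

tptptptptptptptptptptptptptptpt

Every step duplicates the string with 'p' between the halves.
One more doubling of tptptptptptptpt gives the answer.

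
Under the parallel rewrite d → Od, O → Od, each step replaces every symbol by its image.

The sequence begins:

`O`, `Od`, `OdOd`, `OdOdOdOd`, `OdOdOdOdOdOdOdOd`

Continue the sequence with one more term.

Applying the rule to each of the 16 symbols of OdOdOdOdOdOdOdOd gives the pieces Od Od Od Od Od Od Od Od Od Od Od Od Od Od Od Od, which concatenate to the answer.

OdOdOdOdOdOdOdOdOdOdOdOdOdOdOdOd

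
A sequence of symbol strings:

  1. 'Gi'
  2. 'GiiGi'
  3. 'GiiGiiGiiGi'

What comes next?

Every step duplicates the string with 'i' between the halves.
Doubling GiiGiiGiiGi with 'i' between the halves:

GiiGiiGiiGiiGiiGiiGiiGi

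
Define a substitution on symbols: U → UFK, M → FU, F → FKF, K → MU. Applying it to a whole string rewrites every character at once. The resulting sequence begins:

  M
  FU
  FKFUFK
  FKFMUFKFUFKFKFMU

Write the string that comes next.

FKFMUFKFFUUFKFKFMUFKFUFKFKFMUFKFMUFKFFUUFK

Replace each of the 16 characters of FKFMUFKFUFKFKFMU in place — FKF MU FKF FU UFK FKF MU FKF UFK FKF MU FKF MU FKF FU UFK — and concatenate.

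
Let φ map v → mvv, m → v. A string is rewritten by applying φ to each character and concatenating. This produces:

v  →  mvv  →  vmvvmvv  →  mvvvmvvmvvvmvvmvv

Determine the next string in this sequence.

vmvvmvvmvvvmvvmvvvmvvmvvmvvvmvvmvvvmvvmvv

Applying the rule to each of the 17 symbols of mvvvmvvmvvvmvvmvv gives the pieces v mvv mvv mvv v mvv mvv v mvv mvv mvv v mvv mvv v mvv mvv, which concatenate to the answer.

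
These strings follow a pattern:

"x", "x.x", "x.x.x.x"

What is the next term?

Every step duplicates the string with '.' between the halves.
One more doubling of x.x.x.x gives the answer.

x.x.x.x.x.x.x.x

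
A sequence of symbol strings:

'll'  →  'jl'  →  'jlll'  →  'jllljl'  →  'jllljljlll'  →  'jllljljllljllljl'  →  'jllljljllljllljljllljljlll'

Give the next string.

jllljljllljllljljllljljllljllljljllljllljl

From term 3 onward, concatenate the last term with the second-to-last: jl·ll = jlll, jlll·jl = jllljl, …
The next term joins jllljljllljllljljllljljlll and jllljljllljllljl.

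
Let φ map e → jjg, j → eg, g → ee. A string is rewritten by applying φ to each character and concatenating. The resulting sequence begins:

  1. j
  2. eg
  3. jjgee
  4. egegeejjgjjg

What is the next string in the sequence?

jjgeejjgeejjgjjgegegeeegegee

Expanding egegeejjgjjg: e→jjg, g→ee, e→jjg, g→ee, e→jjg, e→jjg, j→eg, j→eg, g→ee, j→eg, j→eg, g→ee. Concatenated: jjg ee jjg ee jjg jjg eg eg ee eg eg ee.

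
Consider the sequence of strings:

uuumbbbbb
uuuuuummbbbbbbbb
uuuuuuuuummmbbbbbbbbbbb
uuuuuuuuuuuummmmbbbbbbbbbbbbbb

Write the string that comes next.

uuuuuuuuuuuuuuummmmmbbbbbbbbbbbbbbbbb

Each string has the form u^{3n} m^{n} b^{3n+2} (n = 1, 2, …).
For the next term, n = 5, so the run lengths are 15, 5, 17.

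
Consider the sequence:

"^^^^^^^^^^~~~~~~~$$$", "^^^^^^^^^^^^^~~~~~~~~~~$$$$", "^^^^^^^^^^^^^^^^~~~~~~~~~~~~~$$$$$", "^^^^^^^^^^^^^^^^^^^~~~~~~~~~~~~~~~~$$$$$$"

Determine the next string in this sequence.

The n-th term is 3n+1 ^'s then 3n-2 ~'s then n $'s, where the shown terms are n = 3, 4, 5, 6.
For the next term, n = 7, so the run lengths are 22, 19, 7.

^^^^^^^^^^^^^^^^^^^^^^~~~~~~~~~~~~~~~~~~~$$$$$$$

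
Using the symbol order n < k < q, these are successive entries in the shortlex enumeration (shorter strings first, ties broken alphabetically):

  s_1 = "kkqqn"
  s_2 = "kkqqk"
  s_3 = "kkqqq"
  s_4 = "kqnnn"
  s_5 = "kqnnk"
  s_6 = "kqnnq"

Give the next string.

Treat kqnnq as a base-3 numeral over the given alphabet and add one, carrying through any trailing q's.

kqnkn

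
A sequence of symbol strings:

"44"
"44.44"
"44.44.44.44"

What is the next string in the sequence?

44.44.44.44.44.44.44.44

Every step duplicates the string with '.' between the halves.
One more doubling of 44.44.44.44 gives the answer.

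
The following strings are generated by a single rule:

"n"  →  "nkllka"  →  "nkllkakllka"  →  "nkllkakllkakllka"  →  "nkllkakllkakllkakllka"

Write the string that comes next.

nkllkakllkakllkakllkakllka

Each term is the previous one with kllka appended.
One more step from nkllkakllkakllkakllka gives the answer.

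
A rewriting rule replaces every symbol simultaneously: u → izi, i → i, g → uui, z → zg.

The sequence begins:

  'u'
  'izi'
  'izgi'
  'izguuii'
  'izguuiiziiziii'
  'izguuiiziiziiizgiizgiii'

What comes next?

Rewriting the 23 symbols of izguuiiziiziiizgiizgiii one by one yields i zg uui izi izi i i zg i i zg i i i zg uui i i zg uui i i i; concatenated:

izguuiiziiziiizgiizgiiizguuiiizguuiiii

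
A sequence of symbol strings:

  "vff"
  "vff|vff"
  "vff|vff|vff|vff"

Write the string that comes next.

Every step duplicates the string with '|' between the halves.
So the next term is two copies of vff|vff|vff|vff with '|' between the halves.

vff|vff|vff|vff|vff|vff|vff|vff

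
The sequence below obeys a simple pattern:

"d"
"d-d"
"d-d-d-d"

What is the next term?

s(k+1) = s(k)·-·s(k) — each term doubles the last with '-' between the halves.
Doubling d-d-d-d with '-' between the halves:

d-d-d-d-d-d-d-d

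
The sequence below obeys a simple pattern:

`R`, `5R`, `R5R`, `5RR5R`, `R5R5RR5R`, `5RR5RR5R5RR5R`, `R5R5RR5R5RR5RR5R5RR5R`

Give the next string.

5RR5RR5R5RR5RR5R5RR5R5RR5RR5R5RR5R

Each term (from the third on) is the two preceding terms concatenated in order: term 3 = R·5R = R5R.
The next term joins 5RR5RR5R5RR5R and R5R5RR5R5RR5RR5R5RR5R.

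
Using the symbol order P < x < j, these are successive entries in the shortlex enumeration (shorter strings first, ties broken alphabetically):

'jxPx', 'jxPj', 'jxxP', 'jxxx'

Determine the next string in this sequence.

Find the rightmost character of jxxx below j, bump it to the next letter, and reset everything to its right to P.

jxxj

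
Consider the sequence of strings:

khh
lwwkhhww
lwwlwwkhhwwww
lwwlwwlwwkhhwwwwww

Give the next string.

Every step adds lww to the front and ww to the end of the previous string.
Applying this once more to lwwlwwlwwkhhwwwwww:

lwwlwwlwwlwwkhhwwwwwwww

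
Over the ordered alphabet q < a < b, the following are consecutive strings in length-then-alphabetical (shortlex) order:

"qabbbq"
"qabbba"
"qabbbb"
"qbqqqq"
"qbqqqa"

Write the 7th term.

qbqqaq

Continuing the enumeration 2 steps past qbqqqa: qbqqqa → qbqqqb → (answer).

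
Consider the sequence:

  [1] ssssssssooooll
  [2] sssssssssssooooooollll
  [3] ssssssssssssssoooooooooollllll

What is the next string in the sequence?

sssssssssssssssssooooooooooooollllllll

The n-th term is 3n+2 s's then 3n-2 o's then 2n-2 l's, where the shown terms are n = 2, 3, 4.
Setting n = 5 gives 17, 13, 8 characters in each block.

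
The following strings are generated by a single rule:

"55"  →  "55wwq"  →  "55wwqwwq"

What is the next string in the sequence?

55wwqwwqwwq

Each term is the previous one with wwq appended.
So the next term is 55wwqwwq·wwq.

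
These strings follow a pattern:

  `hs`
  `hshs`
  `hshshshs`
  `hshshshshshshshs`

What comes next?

hshshshshshshshshshshshshshshshs

s(k+1) = s(k)·s(k) — each term doubles the last.
One more doubling of hshshshshshshshs gives the answer.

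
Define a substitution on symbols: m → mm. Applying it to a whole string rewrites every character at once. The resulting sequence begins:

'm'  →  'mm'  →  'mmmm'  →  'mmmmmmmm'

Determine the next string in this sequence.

mmmmmmmmmmmmmmmm

Expanding mmmmmmmm: m→mm, m→mm, m→mm, m→mm, m→mm, m→mm, m→mm, m→mm. Concatenated: mm mm mm mm mm mm mm mm.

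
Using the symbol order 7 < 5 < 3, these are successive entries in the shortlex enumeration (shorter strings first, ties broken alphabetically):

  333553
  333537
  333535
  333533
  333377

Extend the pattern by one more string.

333375

Find the rightmost character of 333377 below 3, bump it to the next letter, and reset everything to its right to 7.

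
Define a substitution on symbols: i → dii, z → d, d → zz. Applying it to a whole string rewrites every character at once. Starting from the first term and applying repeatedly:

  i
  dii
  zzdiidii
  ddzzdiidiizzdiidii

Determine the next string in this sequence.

Rewriting the 18 symbols of ddzzdiidiizzdiidii one by one yields zz zz d d zz dii dii zz dii dii d d zz dii dii zz dii dii; concatenated:

zzzzddzzdiidiizzdiidiiddzzdiidiizzdiidii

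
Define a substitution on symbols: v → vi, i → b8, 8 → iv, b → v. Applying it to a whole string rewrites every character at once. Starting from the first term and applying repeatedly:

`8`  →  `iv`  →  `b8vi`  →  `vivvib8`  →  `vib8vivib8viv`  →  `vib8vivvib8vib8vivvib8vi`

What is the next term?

vib8vivvib8vivib8vivvib8vivvib8vivib8vivvib8

φ(vib8vivvib8vib8vivvib8vi) expands symbol-by-symbol to vi b8 v iv vi b8 vi vi b8 v iv vi b8 v iv vi b8 vi vi b8 v iv vi b8; joining the 24 pieces gives the next term.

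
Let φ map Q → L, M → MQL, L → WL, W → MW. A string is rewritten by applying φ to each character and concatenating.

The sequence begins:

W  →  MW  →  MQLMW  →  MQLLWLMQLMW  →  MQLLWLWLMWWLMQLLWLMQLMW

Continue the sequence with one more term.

Replace each of the 23 characters of MQLLWLWLMWWLMQLLWLMQLMW in place — MQL L WL WL MW WL MW WL MQL MW MW WL MQL L WL WL MW WL MQL L WL MQL MW — and concatenate.

MQLLWLWLMWWLMWWLMQLMWMWWLMQLLWLWLMWWLMQLLWLMQLMW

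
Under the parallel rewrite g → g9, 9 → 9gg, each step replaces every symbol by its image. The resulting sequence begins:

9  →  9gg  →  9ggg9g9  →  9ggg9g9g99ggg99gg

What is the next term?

9ggg9g9g99ggg99ggg99gg9ggg9g9g99gg9ggg9g9

φ(9ggg9g9g99ggg99gg) expands symbol-by-symbol to 9gg g9 g9 g9 9gg g9 9gg g9 9gg 9gg g9 g9 g9 9gg 9gg g9 g9; joining the 17 pieces gives the next term.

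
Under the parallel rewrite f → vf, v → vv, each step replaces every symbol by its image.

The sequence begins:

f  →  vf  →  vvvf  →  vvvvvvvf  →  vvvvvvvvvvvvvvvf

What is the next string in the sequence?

φ(vvvvvvvvvvvvvvvf) expands symbol-by-symbol to vv vv vv vv vv vv vv vv vv vv vv vv vv vv vv vf; joining the 16 pieces gives the next term.

vvvvvvvvvvvvvvvvvvvvvvvvvvvvvvvf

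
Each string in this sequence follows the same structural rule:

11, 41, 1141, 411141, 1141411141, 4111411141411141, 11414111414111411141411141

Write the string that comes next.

Each term (from the third on) is the two preceding terms concatenated in order: term 3 = 11·41 = 1141.
So term 8 is 4111411141411141·11414111414111411141411141.

411141114141114111414111414111411141411141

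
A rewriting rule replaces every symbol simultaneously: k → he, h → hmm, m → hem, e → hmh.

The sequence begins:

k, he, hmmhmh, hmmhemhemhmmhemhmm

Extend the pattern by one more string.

hmmhemhemhmmhmhhemhmmhmhhemhmmhemhemhmmhmhhemhmmhemhem

φ(hmmhemhemhmmhemhmm) expands symbol-by-symbol to hmm hem hem hmm hmh hem hmm hmh hem hmm hem hem hmm hmh hem hmm hem hem; joining the 18 pieces gives the next term.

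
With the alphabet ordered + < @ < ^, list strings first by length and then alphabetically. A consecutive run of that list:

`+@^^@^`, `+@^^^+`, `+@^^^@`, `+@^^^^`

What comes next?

+^++++

The successor of +@^^^^ increments the rightmost position that isn't already ^ and resets every position after it to +.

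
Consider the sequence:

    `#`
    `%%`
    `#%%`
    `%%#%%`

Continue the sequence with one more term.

From term 3 onward, concatenate the second-to-last term with the last: #·%% = #%%, %%·#%% = %%#%%, …
Continuing: #%% · %%#%% gives term 5.

#%%%%#%%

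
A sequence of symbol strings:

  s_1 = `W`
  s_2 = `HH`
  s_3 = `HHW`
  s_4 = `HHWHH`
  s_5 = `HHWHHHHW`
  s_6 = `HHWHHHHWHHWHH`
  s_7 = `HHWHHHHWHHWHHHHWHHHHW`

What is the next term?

HHWHHHHWHHWHHHHWHHHHWHHWHHHHWHHWHH

From term 3 onward, concatenate the last term with the second-to-last: HH·W = HHW, HHW·HH = HHWHH, …
Continuing: HHWHHHHWHHWHHHHWHHHHW · HHWHHHHWHHWHH gives term 8.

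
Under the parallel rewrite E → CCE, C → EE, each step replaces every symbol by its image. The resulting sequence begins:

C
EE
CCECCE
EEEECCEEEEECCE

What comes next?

Replace each of the 14 characters of EEEECCEEEEECCE in place — CCE CCE CCE CCE EE EE CCE CCE CCE CCE CCE EE EE CCE — and concatenate.

CCECCECCECCEEEEECCECCECCECCECCEEEEECCE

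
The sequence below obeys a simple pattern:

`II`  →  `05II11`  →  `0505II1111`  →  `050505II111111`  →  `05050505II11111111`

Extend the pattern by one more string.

0505050505II1111111111

Every step adds 05 to the front and 11 to the end of the previous string.
One more step from 05050505II11111111 gives the answer.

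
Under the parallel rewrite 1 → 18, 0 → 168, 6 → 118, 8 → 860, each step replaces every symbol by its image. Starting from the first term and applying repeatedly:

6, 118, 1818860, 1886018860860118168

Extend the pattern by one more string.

Replace each of the 19 characters of 1886018860860118168 in place — 18 860 860 118 168 18 860 860 118 168 860 118 168 18 18 860 18 118 860 — and concatenate.

1886086011816818860860118168860118168181886018118860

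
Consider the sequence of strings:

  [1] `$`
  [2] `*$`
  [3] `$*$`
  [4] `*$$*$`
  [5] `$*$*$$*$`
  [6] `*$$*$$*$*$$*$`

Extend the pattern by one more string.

$*$*$$*$*$$*$$*$*$$*$

This is a Fibonacci-style word recurrence s(k) = s(k−2)·s(k−1): e.g. $·*$ = $*$.
Continuing: $*$*$$*$ · *$$*$$*$*$$*$ gives term 7.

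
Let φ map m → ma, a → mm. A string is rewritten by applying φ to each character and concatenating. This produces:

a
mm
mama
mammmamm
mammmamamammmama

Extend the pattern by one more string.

mammmamamammmammmammmamamammmamm

φ(mammmamamammmama) expands symbol-by-symbol to ma mm ma ma ma mm ma mm ma mm ma ma ma mm ma mm; joining the 16 pieces gives the next term.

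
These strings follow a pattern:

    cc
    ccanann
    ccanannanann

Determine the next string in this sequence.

Each term is the previous one with anann appended.
Applying this once more to ccanannanann:

ccanannanannanann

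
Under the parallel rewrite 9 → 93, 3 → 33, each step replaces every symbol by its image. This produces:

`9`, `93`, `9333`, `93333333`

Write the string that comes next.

9333333333333333

Rewriting each symbol of 93333333: 9→93, 3→33, 3→33, 3→33, 3→33, 3→33, 3→33, 3→33, which concatenates to 93 33 33 33 33 33 33 33.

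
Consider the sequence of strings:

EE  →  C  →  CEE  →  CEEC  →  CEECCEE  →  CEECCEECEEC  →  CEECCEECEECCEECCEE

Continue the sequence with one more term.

This is a Fibonacci-style word recurrence s(k) = s(k−1)·s(k−2): e.g. C·EE = CEE.
Continuing: CEECCEECEECCEECCEE · CEECCEECEEC gives term 8.

CEECCEECEECCEECCEECEECCEECEEC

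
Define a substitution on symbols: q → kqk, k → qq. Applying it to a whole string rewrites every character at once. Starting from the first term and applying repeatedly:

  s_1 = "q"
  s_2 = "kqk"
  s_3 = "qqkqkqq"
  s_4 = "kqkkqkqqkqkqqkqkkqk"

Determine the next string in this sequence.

qqkqkqqqqkqkqqkqkkqkqqkqkqqkqkkqkqqkqkqqqqkqkqq

Replace each of the 19 characters of kqkkqkqqkqkqqkqkkqk in place — qq kqk qq qq kqk qq kqk kqk qq kqk qq kqk kqk qq kqk qq qq kqk qq — and concatenate.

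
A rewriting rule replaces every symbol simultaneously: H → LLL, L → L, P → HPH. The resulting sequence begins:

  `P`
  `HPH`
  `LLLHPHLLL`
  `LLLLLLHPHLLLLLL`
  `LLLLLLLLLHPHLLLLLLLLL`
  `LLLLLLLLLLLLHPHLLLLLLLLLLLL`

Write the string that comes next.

LLLLLLLLLLLLLLLHPHLLLLLLLLLLLLLLL

φ(LLLLLLLLLLLLHPHLLLLLLLLLLLL) expands symbol-by-symbol to L L L L L L L L L L L L LLL HPH LLL L L L L L L L L L L L L; joining the 27 pieces gives the next term.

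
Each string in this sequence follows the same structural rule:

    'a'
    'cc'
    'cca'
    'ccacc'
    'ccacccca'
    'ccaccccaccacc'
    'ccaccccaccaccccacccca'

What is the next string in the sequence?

From term 3 onward, concatenate the last term with the second-to-last: cc·a = cca, cca·cc = ccacc, …
Continuing: ccaccccaccaccccacccca · ccaccccaccacc gives term 8.

ccaccccaccaccccaccccaccaccccaccacc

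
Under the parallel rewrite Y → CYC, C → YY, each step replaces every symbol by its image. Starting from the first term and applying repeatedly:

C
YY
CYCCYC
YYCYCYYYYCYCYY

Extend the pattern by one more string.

Rewriting the 14 symbols of YYCYCYYYYCYCYY one by one yields CYC CYC YY CYC YY CYC CYC CYC CYC YY CYC YY CYC CYC; concatenated:

CYCCYCYYCYCYYCYCCYCCYCCYCYYCYCYYCYCCYC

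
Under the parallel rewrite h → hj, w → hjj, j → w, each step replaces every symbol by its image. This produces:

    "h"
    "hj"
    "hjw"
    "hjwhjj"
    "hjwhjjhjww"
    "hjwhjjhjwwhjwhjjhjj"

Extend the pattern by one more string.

hjwhjjhjwwhjwhjjhjjhjwhjjhjwwhjww

Replace each of the 19 characters of hjwhjjhjwwhjwhjjhjj in place — hj w hjj hj w w hj w hjj hjj hj w hjj hj w w hj w w — and concatenate.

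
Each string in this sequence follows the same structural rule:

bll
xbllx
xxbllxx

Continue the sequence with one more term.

xxxbllxxx

s(k+1) = x·s(k)·x, so each term gains x as a prefix and x as a suffix.
One more step from xxbllxx gives the answer.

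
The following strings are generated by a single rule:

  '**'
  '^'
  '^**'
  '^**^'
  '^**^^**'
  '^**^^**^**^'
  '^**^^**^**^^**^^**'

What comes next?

^**^^**^**^^**^^**^**^^**^**^

This is a Fibonacci-style word recurrence s(k) = s(k−1)·s(k−2): e.g. ^·** = ^**.
The next term joins ^**^^**^**^^**^^** and ^**^^**^**^.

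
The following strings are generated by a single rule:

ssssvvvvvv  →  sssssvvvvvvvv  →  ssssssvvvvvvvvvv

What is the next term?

The n-th term is n+1 s's then 2n v's, where the shown terms are n = 3, 4, 5.
For the next term, n = 6, so the run lengths are 7, 12.

sssssssvvvvvvvvvvvv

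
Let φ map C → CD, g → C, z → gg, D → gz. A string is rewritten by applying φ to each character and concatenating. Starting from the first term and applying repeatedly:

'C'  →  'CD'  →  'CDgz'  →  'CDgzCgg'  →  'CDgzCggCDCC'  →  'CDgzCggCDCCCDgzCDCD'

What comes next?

φ(CDgzCggCDCCCDgzCDCD) expands symbol-by-symbol to CD gz C gg CD C C CD gz CD CD CD gz C gg CD gz CD gz; joining the 19 pieces gives the next term.

CDgzCggCDCCCDgzCDCDCDgzCggCDgzCDgz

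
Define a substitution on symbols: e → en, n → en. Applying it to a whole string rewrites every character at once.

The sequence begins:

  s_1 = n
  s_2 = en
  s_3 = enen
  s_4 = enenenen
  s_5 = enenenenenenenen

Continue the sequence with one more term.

enenenenenenenenenenenenenenenen

Applying the rule to each of the 16 symbols of enenenenenenenen gives the pieces en en en en en en en en en en en en en en en en, which concatenate to the answer.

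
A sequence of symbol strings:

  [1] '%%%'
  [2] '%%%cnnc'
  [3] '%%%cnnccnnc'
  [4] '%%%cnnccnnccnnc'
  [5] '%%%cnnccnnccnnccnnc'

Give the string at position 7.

The strings grow by a fixed suffix cnnc each time.
From %%%cnnccnnccnnccnnc, 2 further steps: %%%cnnccnnccnnccnnc → %%%cnnccnnccnnccnnccnnc → (answer).

%%%cnnccnnccnnccnnccnnccnnc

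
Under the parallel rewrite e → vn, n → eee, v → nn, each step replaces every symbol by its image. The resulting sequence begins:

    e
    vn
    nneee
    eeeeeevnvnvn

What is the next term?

Expanding eeeeeevnvnvn: e→vn, e→vn, e→vn, e→vn, e→vn, e→vn, v→nn, n→eee, v→nn, n→eee, v→nn, n→eee. Concatenated: vn vn vn vn vn vn nn eee nn eee nn eee.

vnvnvnvnvnvnnneeenneeenneee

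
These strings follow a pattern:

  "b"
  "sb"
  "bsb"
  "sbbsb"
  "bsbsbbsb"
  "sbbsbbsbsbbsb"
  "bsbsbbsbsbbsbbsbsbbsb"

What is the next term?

sbbsbbsbsbbsbbsbsbbsbsbbsbbsbsbbsb

Each term (from the third on) is the two preceding terms concatenated in order: term 3 = b·sb = bsb.
So term 8 is sbbsbbsbsbbsb·bsbsbbsbsbbsbbsbsbbsb.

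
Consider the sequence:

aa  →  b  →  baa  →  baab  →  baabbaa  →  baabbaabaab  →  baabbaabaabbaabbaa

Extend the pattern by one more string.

baabbaabaabbaabbaabaabbaabaab

From term 3 onward, concatenate the last term with the second-to-last: b·aa = baa, baa·b = baab, …
So term 8 is baabbaabaabbaabbaa·baabbaabaab.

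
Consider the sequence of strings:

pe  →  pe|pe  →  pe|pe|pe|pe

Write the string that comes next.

Every step duplicates the string with '|' between the halves.
Doubling pe|pe|pe|pe with '|' between the halves:

pe|pe|pe|pe|pe|pe|pe|pe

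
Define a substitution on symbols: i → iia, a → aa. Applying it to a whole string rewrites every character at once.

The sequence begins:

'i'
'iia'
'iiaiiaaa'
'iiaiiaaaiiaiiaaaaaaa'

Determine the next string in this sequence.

Applying the rule to each of the 20 symbols of iiaiiaaaiiaiiaaaaaaa gives the pieces iia iia aa iia iia aa aa aa iia iia aa iia iia aa aa aa aa aa aa aa, which concatenate to the answer.

iiaiiaaaiiaiiaaaaaaaiiaiiaaaiiaiiaaaaaaaaaaaaaaa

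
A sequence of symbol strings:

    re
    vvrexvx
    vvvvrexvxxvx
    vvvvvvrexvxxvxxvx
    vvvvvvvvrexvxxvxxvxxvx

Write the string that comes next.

vvvvvvvvvvrexvxxvxxvxxvxxvx

Each term wraps the previous one in vv on the left and xvx on the right.
So the next term is vv·vvvvvvvvrexvxxvxxvxxvx·xvx.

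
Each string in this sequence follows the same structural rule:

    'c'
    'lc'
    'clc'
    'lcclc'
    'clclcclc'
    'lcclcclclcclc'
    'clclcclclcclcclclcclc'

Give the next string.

This is a Fibonacci-style word recurrence s(k) = s(k−2)·s(k−1): e.g. c·lc = clc.
So term 8 is lcclcclclcclc·clclcclclcclcclclcclc.

lcclcclclcclcclclcclclcclcclclcclc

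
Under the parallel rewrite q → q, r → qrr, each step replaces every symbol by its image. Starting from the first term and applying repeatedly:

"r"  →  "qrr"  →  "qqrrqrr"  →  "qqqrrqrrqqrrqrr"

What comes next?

qqqqrrqrrqqrrqrrqqqrrqrrqqrrqrr

Replace each of the 15 characters of qqqrrqrrqqrrqrr in place — q q q qrr qrr q qrr qrr q q qrr qrr q qrr qrr — and concatenate.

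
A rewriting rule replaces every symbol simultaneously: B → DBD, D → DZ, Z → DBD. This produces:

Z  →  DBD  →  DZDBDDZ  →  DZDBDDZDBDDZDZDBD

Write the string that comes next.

Replace each of the 17 characters of DZDBDDZDBDDZDZDBD in place — DZ DBD DZ DBD DZ DZ DBD DZ DBD DZ DZ DBD DZ DBD DZ DBD DZ — and concatenate.

DZDBDDZDBDDZDZDBDDZDBDDZDZDBDDZDBDDZDBDDZ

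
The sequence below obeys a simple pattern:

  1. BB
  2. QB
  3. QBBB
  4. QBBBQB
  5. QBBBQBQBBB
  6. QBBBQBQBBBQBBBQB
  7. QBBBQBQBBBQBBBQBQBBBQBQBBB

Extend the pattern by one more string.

QBBBQBQBBBQBBBQBQBBBQBQBBBQBBBQBQBBBQBBBQB

This is a Fibonacci-style word recurrence s(k) = s(k−1)·s(k−2): e.g. QB·BB = QBBB.
So term 8 is QBBBQBQBBBQBBBQBQBBBQBQBBB·QBBBQBQBBBQBBBQB.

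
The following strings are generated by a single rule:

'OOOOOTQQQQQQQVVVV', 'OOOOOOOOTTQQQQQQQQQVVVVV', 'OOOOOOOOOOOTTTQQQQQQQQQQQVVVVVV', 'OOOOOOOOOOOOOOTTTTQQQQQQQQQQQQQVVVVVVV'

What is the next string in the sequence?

OOOOOOOOOOOOOOOOOTTTTTQQQQQQQQQQQQQQQVVVVVVVV

Term n consists of 3n-1 O's, followed by n-1 T's, followed by 2n+3 Q's, followed by n+2 V's, where the shown terms are n = 2, 3, 4, 5.
For the next term, n = 6, so the run lengths are 17, 5, 15, 8.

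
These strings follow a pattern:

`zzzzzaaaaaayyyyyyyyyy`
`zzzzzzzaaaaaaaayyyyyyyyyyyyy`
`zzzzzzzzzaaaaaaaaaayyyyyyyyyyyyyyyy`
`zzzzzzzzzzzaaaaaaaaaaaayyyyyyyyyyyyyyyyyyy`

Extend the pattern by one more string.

zzzzzzzzzzzzzaaaaaaaaaaaaaayyyyyyyyyyyyyyyyyyyyyy

Term n consists of 2n-1 z's, followed by 2n a's, followed by 3n+1 y's, where the shown terms are n = 3, 4, 5, 6.
At n = 7 the blocks have lengths 13, 14, 22.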